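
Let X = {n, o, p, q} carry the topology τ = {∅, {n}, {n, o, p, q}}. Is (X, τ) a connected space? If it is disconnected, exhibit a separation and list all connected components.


(X, τ) is connected.

Find clopen sets (U ∈ τ with X ∖ U ∈ τ):
  U = ∅, X ∖ U = {n, o, p, q} — both open, so U is clopen.
  U = {n, o, p, q}, X ∖ U = ∅ — both open, so U is clopen.
Only trivial clopens (∅ and X) exist, so (X, τ) is connected.
Compute connected components by grouping points that agree on all clopens:
  component: {n, o, p, q}


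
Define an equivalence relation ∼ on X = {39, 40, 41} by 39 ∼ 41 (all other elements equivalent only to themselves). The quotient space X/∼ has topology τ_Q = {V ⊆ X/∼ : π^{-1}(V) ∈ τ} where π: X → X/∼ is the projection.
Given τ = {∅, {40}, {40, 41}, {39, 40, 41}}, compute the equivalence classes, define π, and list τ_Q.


X/∼ = {[39=41], [40]}; |τ_Q| = 3.

Equivalence classes: [39=41], [40].
Quotient map π: X → X/∼ sends 39 ↦ [39=41], 40 ↦ [40], 41 ↦ [39=41].
For each subset V ⊆ X/∼, compute π^{-1}(V) ⊆ X and check whether π^{-1}(V) ∈ τ. V is open in τ_Q iff π^{-1}(V) ∈ τ.
  V = {}: π^{-1}(V) = ∅ ∈ τ ✓.
  V = {[39=41]}: π^{-1}(V) = {39, 41} ∉ τ ✗.
  V = {[40]}: π^{-1}(V) = {40} ∈ τ ✓.
  V = {[39=41], [40]}: π^{-1}(V) = {39, 40, 41} ∈ τ ✓.
Open sets in the quotient: τ_Q = {{}, {[40]}, {[39=41], [40]}} (3 elements).


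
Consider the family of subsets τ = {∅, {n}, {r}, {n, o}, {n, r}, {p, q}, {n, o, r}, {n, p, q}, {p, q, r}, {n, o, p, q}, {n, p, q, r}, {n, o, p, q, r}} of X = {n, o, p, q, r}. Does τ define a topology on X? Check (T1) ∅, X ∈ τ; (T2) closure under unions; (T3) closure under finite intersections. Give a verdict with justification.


τ IS a topology on X.

Axiom (T1): ∅ ∈ τ? Yes; X ∈ τ? Yes.
Axiom (T2/T3): check pairwise unions and intersections of members of τ.
All pairwise intersections and unions checked — each lies in τ. Therefore τ satisfies (T1), (T2), (T3): it IS a topology on X.


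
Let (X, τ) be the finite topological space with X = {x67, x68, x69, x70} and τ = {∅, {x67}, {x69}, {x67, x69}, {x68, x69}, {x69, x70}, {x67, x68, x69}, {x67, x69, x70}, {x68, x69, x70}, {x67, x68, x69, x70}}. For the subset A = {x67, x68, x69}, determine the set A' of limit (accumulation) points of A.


A' = {x68, x70}

For each x ∈ X, list the open sets U ∈ τ with x ∈ U, then check whether U ∩ (A ∖ {x}) ≠ ∅ for every such U.
  x = x67: open {x67} ∋ x has {x67} ∩ (A ∖ {x67}) = ∅, so x is NOT a limit point.
  x = x68: opens ∋ x are {x68, x69}, {x67, x68, x69}, {x68, x69, x70}, {x67, x68, x69, x70}; each meets A ∖ {x68}, so x IS a limit point.
  x = x69: open {x69} ∋ x has {x69} ∩ (A ∖ {x69}) = ∅, so x is NOT a limit point.
  x = x70: opens ∋ x are {x69, x70}, {x67, x69, x70}, {x68, x69, x70}, {x67, x68, x69, x70}; each meets A ∖ {x70}, so x IS a limit point.
Collecting: A' = {x68, x70}.


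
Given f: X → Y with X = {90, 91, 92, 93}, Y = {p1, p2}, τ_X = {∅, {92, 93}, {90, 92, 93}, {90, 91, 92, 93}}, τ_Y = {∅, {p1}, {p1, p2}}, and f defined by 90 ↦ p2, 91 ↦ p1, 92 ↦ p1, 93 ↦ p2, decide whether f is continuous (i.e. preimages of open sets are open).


f is NOT continuous.

Compute f^{-1}(U) for each U ∈ τ_Y:
  U = ∅: f^{-1}(U) = ∅ ∈ τ_X ✓.
  U = {p1}: f^{-1}(U) = {91, 92} ∉ τ_X ✗.
  U = {p1, p2}: f^{-1}(U) = {90, 91, 92, 93} ∈ τ_X ✓.
Found U = {p1} with f^{-1}(U) = {91, 92} not in τ_X. Therefore f is NOT continuous.


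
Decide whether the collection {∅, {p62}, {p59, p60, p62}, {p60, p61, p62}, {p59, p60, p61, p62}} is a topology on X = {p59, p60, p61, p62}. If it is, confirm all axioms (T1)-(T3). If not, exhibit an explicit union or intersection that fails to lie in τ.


τ is NOT a topology on X.

Axiom (T1): ∅ ∈ τ? Yes; X ∈ τ? Yes.
Axiom (T2/T3): check pairwise unions and intersections of members of τ.
Counterexample for (T3): {p59, p60, p62} ∩ {p60, p61, p62} = {p60, p62} ∉ τ. Therefore τ is NOT a topology.


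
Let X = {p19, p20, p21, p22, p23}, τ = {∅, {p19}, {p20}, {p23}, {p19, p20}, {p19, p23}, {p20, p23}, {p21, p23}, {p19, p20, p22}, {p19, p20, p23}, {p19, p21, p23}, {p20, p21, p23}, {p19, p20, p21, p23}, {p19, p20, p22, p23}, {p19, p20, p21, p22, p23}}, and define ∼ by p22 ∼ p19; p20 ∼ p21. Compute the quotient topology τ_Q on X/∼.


X/∼ = {[p19=p22], [p20=p21], [p23]}; |τ_Q| = 4.

Equivalence classes: [p19=p22], [p20=p21], [p23].
Quotient map π: X → X/∼ sends p19 ↦ [p19=p22], p20 ↦ [p20=p21], p21 ↦ [p20=p21], p22 ↦ [p19=p22], p23 ↦ [p23].
For each subset V ⊆ X/∼, compute π^{-1}(V) ⊆ X and check whether π^{-1}(V) ∈ τ. V is open in τ_Q iff π^{-1}(V) ∈ τ.
  V = {}: π^{-1}(V) = ∅ ∈ τ ✓.
  V = {[p19=p22]}: π^{-1}(V) = {p19, p22} ∉ τ ✗.
  V = {[p20=p21]}: π^{-1}(V) = {p20, p21} ∉ τ ✗.
  V = {[p19=p22], [p20=p21]}: π^{-1}(V) = {p19, p20, p21, p22} ∉ τ ✗.
  V = {[p23]}: π^{-1}(V) = {p23} ∈ τ ✓.
  V = {[p19=p22], [p23]}: π^{-1}(V) = {p19, p22, p23} ∉ τ ✗.
  V = {[p20=p21], [p23]}: π^{-1}(V) = {p20, p21, p23} ∈ τ ✓.
  V = {[p19=p22], [p20=p21], [p23]}: π^{-1}(V) = {p19, p20, p21, p22, p23} ∈ τ ✓.
Open sets in the quotient: τ_Q = {{}, {[p23]}, {[p20=p21], [p23]}, {[p19=p22], [p20=p21], [p23]}} (4 elements).


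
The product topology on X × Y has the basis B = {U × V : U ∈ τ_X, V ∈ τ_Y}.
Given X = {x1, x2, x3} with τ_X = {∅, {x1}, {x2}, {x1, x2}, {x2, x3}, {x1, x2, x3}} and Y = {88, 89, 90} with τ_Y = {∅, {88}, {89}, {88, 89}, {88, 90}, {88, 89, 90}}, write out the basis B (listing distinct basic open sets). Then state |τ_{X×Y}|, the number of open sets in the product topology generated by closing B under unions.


Basis B = {∅ × ∅, {x1} × {88}, {x1} × {89}, {x2} × {88}, {x2} × {89}, {x1} × {88, 89}, {x1} × {88, 90}, {x1, x2} × {88}, {x1, x2} × {89}, {x2} × {88, 89}, {x2} × {88, 90}, {x2, x3} × {88}, {x2, x3} × {89}, {x1} × {88, 89, 90}, {x1, x2, x3} × {88}, {x1, x2, x3} × {89}, {x2} × {88, 89, 90}, {x1, x2} × {88, 89}, {x1, x2} × {88, 90}, {x2, x3} × {88, 89}, {x2, x3} × {88, 90}, {x1, x2} × {88, 89, 90}, {x1, x2, x3} × {88, 89}, {x1, x2, x3} × {88, 90}, {x2, x3} × {88, 89, 90}, {x1, x2, x3} × {88, 89, 90}}; |τ_{X×Y}| = 108.

Enumerate products U × V with U ∈ τ_X, V ∈ τ_Y (deduplicated):
  ∅ × ∅ = {} (∅)
  {x1} × {88} = {(x1,88)}
  {x1} × {89} = {(x1,89)}
  {x2} × {88} = {(x2,88)}
  {x2} × {89} = {(x2,89)}
  {x1} × {88, 89} = {(x1,88), (x1,89)}
  {x1} × {88, 90} = {(x1,88), (x1,90)}
  {x1, x2} × {88} = {(x1,88), (x2,88)}
  {x1, x2} × {89} = {(x1,89), (x2,89)}
  {x2} × {88, 89} = {(x2,88), (x2,89)}
  {x2} × {88, 90} = {(x2,88), (x2,90)}
  {x2, x3} × {88} = {(x2,88), (x3,88)}
  {x2, x3} × {89} = {(x2,89), (x3,89)}
  {x1} × {88, 89, 90} = {(x1,88), (x1,89), (x1,90)}
  {x1, x2, x3} × {88} = {(x1,88), (x2,88), (x3,88)}
  {x1, x2, x3} × {89} = {(x1,89), (x2,89), (x3,89)}
  {x2} × {88, 89, 90} = {(x2,88), (x2,89), (x2,90)}
  {x1, x2} × {88, 89} = {(x1,88), (x1,89), (x2,88), (x2,89)}
  {x1, x2} × {88, 90} = {(x1,88), (x1,90), (x2,88), (x2,90)}
  {x2, x3} × {88, 89} = {(x2,88), (x2,89), (x3,88), (x3,89)}
  {x2, x3} × {88, 90} = {(x2,88), (x2,90), (x3,88), (x3,90)}
  {x1, x2} × {88, 89, 90} = {(x1,88), (x1,89), (x1,90), (x2,88), (x2,89), (x2,90)}
  {x1, x2, x3} × {88, 89} = {(x1,88), (x1,89), (x2,88), (x2,89), (x3,88), (x3,89)}
  {x1, x2, x3} × {88, 90} = {(x1,88), (x1,90), (x2,88), (x2,90), (x3,88), (x3,90)}
  {x2, x3} × {88, 89, 90} = {(x2,88), (x2,89), (x2,90), (x3,88), (x3,89), (x3,90)}
  {x1, x2, x3} × {88, 89, 90} = {(x1,88), (x1,89), (x1,90), (x2,88), (x2,89), (x2,90), (x3,88), (x3,89), (x3,90)}
These 26 distinct sets form the basis B.
Close under arbitrary unions to get τ_{X×Y}; counting gives |τ_{X×Y}| = 108.


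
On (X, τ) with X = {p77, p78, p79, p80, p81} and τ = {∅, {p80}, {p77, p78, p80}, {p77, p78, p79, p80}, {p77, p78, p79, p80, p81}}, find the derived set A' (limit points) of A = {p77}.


A' = {p78, p79, p81}

For each x ∈ X, list the open sets U ∈ τ with x ∈ U, then check whether U ∩ (A ∖ {x}) ≠ ∅ for every such U.
  x = p77: open {p77, p78, p80} ∋ x has {p77, p78, p80} ∩ (A ∖ {p77}) = ∅, so x is NOT a limit point.
  x = p78: opens ∋ x are {p77, p78, p80}, {p77, p78, p79, p80}, {p77, p78, p79, p80, p81}; each meets A ∖ {p78}, so x IS a limit point.
  x = p79: opens ∋ x are {p77, p78, p79, p80}, {p77, p78, p79, p80, p81}; each meets A ∖ {p79}, so x IS a limit point.
  x = p80: open {p80} ∋ x has {p80} ∩ (A ∖ {p80}) = ∅, so x is NOT a limit point.
  x = p81: opens ∋ x are {p77, p78, p79, p80, p81}; each meets A ∖ {p81}, so x IS a limit point.
Collecting: A' = {p78, p79, p81}.


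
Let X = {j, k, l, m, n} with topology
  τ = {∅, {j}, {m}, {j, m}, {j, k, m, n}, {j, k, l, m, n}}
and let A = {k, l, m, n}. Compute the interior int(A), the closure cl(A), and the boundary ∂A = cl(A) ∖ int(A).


int(A) = {m}, cl(A) = {k, l, m, n}, ∂A = {k, l, n}.

Closed sets in (X, τ) are complements of opens:
  closed(X, τ) = {∅, {l}, {k, l, n}, {j, k, l, n}, {k, l, m, n}, {j, k, l, m, n}}.
int(A) = ⋃ {U ∈ τ : U ⊆ A}. Opens contained in A: ∅, {m}.
Taking the union of these: int(A) = {m}.
cl(A) = ⋂ {C closed : A ⊆ C}. Closed sets containing A: {k, l, m, n}, {j, k, l, m, n}.
Intersecting these: cl(A) = {k, l, m, n}.
∂A = cl(A) ∖ int(A) = {k, l, m, n} ∖ {m} = {k, l, n}.


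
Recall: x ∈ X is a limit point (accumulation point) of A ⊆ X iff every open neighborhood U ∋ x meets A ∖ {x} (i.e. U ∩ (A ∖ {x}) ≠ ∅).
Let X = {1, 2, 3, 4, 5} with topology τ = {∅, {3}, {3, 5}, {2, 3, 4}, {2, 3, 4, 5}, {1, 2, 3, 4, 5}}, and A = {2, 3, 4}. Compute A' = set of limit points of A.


A' = {1, 2, 4, 5}

For each x ∈ X, list the open sets U ∈ τ with x ∈ U, then check whether U ∩ (A ∖ {x}) ≠ ∅ for every such U.
  x = 1: opens ∋ x are {1, 2, 3, 4, 5}; each meets A ∖ {1}, so x IS a limit point.
  x = 2: opens ∋ x are {2, 3, 4}, {2, 3, 4, 5}, {1, 2, 3, 4, 5}; each meets A ∖ {2}, so x IS a limit point.
  x = 3: open {3} ∋ x has {3} ∩ (A ∖ {3}) = ∅, so x is NOT a limit point.
  x = 4: opens ∋ x are {2, 3, 4}, {2, 3, 4, 5}, {1, 2, 3, 4, 5}; each meets A ∖ {4}, so x IS a limit point.
  x = 5: opens ∋ x are {3, 5}, {2, 3, 4, 5}, {1, 2, 3, 4, 5}; each meets A ∖ {5}, so x IS a limit point.
Collecting: A' = {1, 2, 4, 5}.


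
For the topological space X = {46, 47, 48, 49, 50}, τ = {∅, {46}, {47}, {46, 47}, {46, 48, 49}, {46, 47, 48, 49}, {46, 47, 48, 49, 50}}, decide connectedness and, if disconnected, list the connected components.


(X, τ) is connected.

Find clopen sets (U ∈ τ with X ∖ U ∈ τ):
  U = ∅, X ∖ U = {46, 47, 48, 49, 50} — both open, so U is clopen.
  U = {46, 47, 48, 49, 50}, X ∖ U = ∅ — both open, so U is clopen.
Only trivial clopens (∅ and X) exist, so (X, τ) is connected.
Compute connected components by grouping points that agree on all clopens:
  component: {46, 47, 48, 49, 50}


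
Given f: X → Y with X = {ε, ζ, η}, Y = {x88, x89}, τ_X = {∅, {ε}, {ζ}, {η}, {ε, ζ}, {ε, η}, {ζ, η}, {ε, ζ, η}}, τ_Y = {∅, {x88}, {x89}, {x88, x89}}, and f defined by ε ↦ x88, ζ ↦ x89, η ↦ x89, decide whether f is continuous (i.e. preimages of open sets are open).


f IS continuous.

Compute f^{-1}(U) for each U ∈ τ_Y:
  U = ∅: f^{-1}(U) = ∅ ∈ τ_X ✓.
  U = {x88}: f^{-1}(U) = {ε} ∈ τ_X ✓.
  U = {x89}: f^{-1}(U) = {ζ, η} ∈ τ_X ✓.
  U = {x88, x89}: f^{-1}(U) = {ε, ζ, η} ∈ τ_X ✓.
Every preimage lies in τ_X, so f IS continuous.


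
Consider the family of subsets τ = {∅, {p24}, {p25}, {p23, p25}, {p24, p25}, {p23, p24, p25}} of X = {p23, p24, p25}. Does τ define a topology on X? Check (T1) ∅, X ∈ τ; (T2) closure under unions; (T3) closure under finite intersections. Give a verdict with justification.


τ IS a topology on X.

Axiom (T1): ∅ ∈ τ? Yes; X ∈ τ? Yes.
Axiom (T2/T3): check pairwise unions and intersections of members of τ.
All pairwise intersections and unions checked — each lies in τ. Therefore τ satisfies (T1), (T2), (T3): it IS a topology on X.


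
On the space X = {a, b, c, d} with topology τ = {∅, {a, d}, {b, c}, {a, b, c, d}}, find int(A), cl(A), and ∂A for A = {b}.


int(A) = ∅, cl(A) = {b, c}, ∂A = {b, c}.

Closed sets in (X, τ) are complements of opens:
  closed(X, τ) = {∅, {a, d}, {b, c}, {a, b, c, d}}.
int(A) = ⋃ {U ∈ τ : U ⊆ A}. Opens contained in A: ∅.
Taking the union of these: int(A) = ∅.
cl(A) = ⋂ {C closed : A ⊆ C}. Closed sets containing A: {b, c}, {a, b, c, d}.
Intersecting these: cl(A) = {b, c}.
∂A = cl(A) ∖ int(A) = {b, c} ∖ ∅ = {b, c}.


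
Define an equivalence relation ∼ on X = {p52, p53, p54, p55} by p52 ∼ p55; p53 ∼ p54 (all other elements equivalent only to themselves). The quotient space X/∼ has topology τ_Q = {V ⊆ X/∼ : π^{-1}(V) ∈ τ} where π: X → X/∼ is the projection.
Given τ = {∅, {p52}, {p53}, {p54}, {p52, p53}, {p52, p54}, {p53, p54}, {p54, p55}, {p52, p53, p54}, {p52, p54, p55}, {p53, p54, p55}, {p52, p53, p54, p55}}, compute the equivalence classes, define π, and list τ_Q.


X/∼ = {[p52=p55], [p53=p54]}; |τ_Q| = 3.

Equivalence classes: [p52=p55], [p53=p54].
Quotient map π: X → X/∼ sends p52 ↦ [p52=p55], p53 ↦ [p53=p54], p54 ↦ [p53=p54], p55 ↦ [p52=p55].
For each subset V ⊆ X/∼, compute π^{-1}(V) ⊆ X and check whether π^{-1}(V) ∈ τ. V is open in τ_Q iff π^{-1}(V) ∈ τ.
  V = {}: π^{-1}(V) = ∅ ∈ τ ✓.
  V = {[p52=p55]}: π^{-1}(V) = {p52, p55} ∉ τ ✗.
  V = {[p53=p54]}: π^{-1}(V) = {p53, p54} ∈ τ ✓.
  V = {[p52=p55], [p53=p54]}: π^{-1}(V) = {p52, p53, p54, p55} ∈ τ ✓.
Open sets in the quotient: τ_Q = {{}, {[p53=p54]}, {[p52=p55], [p53=p54]}} (3 elements).


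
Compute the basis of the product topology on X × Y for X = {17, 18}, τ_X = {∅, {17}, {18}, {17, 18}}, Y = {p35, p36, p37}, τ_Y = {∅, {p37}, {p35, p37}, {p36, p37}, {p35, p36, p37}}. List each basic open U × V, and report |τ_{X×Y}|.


Basis B = {∅ × ∅, {17} × {p37}, {18} × {p37}, {17} × {p35, p37}, {17} × {p36, p37}, {17, 18} × {p37}, {18} × {p35, p37}, {18} × {p36, p37}, {17} × {p35, p36, p37}, {18} × {p35, p36, p37}, {17, 18} × {p35, p37}, {17, 18} × {p36, p37}, {17, 18} × {p35, p36, p37}}; |τ_{X×Y}| = 25.

Enumerate products U × V with U ∈ τ_X, V ∈ τ_Y (deduplicated):
  ∅ × ∅ = {} (∅)
  {17} × {p37} = {(17,p37)}
  {18} × {p37} = {(18,p37)}
  {17} × {p35, p37} = {(17,p35), (17,p37)}
  {17} × {p36, p37} = {(17,p36), (17,p37)}
  {17, 18} × {p37} = {(17,p37), (18,p37)}
  {18} × {p35, p37} = {(18,p35), (18,p37)}
  {18} × {p36, p37} = {(18,p36), (18,p37)}
  {17} × {p35, p36, p37} = {(17,p35), (17,p36), (17,p37)}
  {18} × {p35, p36, p37} = {(18,p35), (18,p36), (18,p37)}
  {17, 18} × {p35, p37} = {(17,p35), (17,p37), (18,p35), (18,p37)}
  {17, 18} × {p36, p37} = {(17,p36), (17,p37), (18,p36), (18,p37)}
  {17, 18} × {p35, p36, p37} = {(17,p35), (17,p36), (17,p37), (18,p35), (18,p36), (18,p37)}
These 13 distinct sets form the basis B.
Close under arbitrary unions to get τ_{X×Y}; counting gives |τ_{X×Y}| = 25.


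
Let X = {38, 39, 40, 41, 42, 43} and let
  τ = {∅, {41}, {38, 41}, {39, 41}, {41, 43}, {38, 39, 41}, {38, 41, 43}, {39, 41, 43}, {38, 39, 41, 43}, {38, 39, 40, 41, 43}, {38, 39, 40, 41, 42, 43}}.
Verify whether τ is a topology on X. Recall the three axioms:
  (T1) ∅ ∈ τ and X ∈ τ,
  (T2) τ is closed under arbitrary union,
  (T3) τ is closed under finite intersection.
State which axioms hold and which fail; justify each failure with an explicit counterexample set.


τ IS a topology on X.

Axiom (T1): ∅ ∈ τ? Yes; X ∈ τ? Yes.
Axiom (T2/T3): check pairwise unions and intersections of members of τ.
All pairwise intersections and unions checked — each lies in τ. Therefore τ satisfies (T1), (T2), (T3): it IS a topology on X.


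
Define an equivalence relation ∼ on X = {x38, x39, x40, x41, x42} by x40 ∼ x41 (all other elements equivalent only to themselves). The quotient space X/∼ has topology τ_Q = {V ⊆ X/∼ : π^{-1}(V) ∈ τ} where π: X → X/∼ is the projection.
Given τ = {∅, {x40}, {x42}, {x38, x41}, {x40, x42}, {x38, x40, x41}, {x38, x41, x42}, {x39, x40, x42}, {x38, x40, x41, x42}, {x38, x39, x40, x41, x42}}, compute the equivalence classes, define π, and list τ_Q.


X/∼ = {[x38], [x39], [x40=x41], [x42]}; |τ_Q| = 5.

Equivalence classes: [x38], [x39], [x40=x41], [x42].
Quotient map π: X → X/∼ sends x38 ↦ [x38], x39 ↦ [x39], x40 ↦ [x40=x41], x41 ↦ [x40=x41], x42 ↦ [x42].
For each subset V ⊆ X/∼, compute π^{-1}(V) ⊆ X and check whether π^{-1}(V) ∈ τ. V is open in τ_Q iff π^{-1}(V) ∈ τ.
  V = {}: π^{-1}(V) = ∅ ∈ τ ✓.
  V = {[x38]}: π^{-1}(V) = {x38} ∉ τ ✗.
  V = {[x39]}: π^{-1}(V) = {x39} ∉ τ ✗.
  V = {[x38], [x39]}: π^{-1}(V) = {x38, x39} ∉ τ ✗.
  V = {[x40=x41]}: π^{-1}(V) = {x40, x41} ∉ τ ✗.
  V = {[x38], [x40=x41]}: π^{-1}(V) = {x38, x40, x41} ∈ τ ✓.
  V = {[x39], [x40=x41]}: π^{-1}(V) = {x39, x40, x41} ∉ τ ✗.
  V = {[x38], [x39], [x40=x41]}: π^{-1}(V) = {x38, x39, x40, x41} ∉ τ ✗.
  V = {[x42]}: π^{-1}(V) = {x42} ∈ τ ✓.
  V = {[x38], [x42]}: π^{-1}(V) = {x38, x42} ∉ τ ✗.
  V = {[x39], [x42]}: π^{-1}(V) = {x39, x42} ∉ τ ✗.
  V = {[x38], [x39], [x42]}: π^{-1}(V) = {x38, x39, x42} ∉ τ ✗.
  V = {[x40=x41], [x42]}: π^{-1}(V) = {x40, x41, x42} ∉ τ ✗.
  V = {[x38], [x40=x41], [x42]}: π^{-1}(V) = {x38, x40, x41, x42} ∈ τ ✓.
  V = {[x39], [x40=x41], [x42]}: π^{-1}(V) = {x39, x40, x41, x42} ∉ τ ✗.
  V = {[x38], [x39], [x40=x41], [x42]}: π^{-1}(V) = {x38, x39, x40, x41, x42} ∈ τ ✓.
Open sets in the quotient: τ_Q = {{}, {[x38], [x40=x41]}, {[x42]}, {[x38], [x40=x41], [x42]}, {[x38], [x39], [x40=x41], [x42]}} (5 elements).


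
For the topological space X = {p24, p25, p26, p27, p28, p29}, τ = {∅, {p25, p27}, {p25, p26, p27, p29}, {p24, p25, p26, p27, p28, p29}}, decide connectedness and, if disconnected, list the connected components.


(X, τ) is connected.

Find clopen sets (U ∈ τ with X ∖ U ∈ τ):
  U = ∅, X ∖ U = {p24, p25, p26, p27, p28, p29} — both open, so U is clopen.
  U = {p24, p25, p26, p27, p28, p29}, X ∖ U = ∅ — both open, so U is clopen.
Only trivial clopens (∅ and X) exist, so (X, τ) is connected.
Compute connected components by grouping points that agree on all clopens:
  component: {p24, p25, p26, p27, p28, p29}


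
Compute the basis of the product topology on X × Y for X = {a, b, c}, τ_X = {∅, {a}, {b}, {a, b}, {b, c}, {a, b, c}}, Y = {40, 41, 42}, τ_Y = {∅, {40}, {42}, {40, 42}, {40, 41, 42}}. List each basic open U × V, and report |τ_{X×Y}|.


Basis B = {∅ × ∅, {a} × {40}, {a} × {42}, {b} × {40}, {b} × {42}, {a} × {40, 42}, {a, b} × {40}, {a, b} × {42}, {b} × {40, 42}, {b, c} × {40}, {b, c} × {42}, {a} × {40, 41, 42}, {a, b, c} × {40}, {a, b, c} × {42}, {b} × {40, 41, 42}, {a, b} × {40, 42}, {b, c} × {40, 42}, {a, b} × {40, 41, 42}, {a, b, c} × {40, 42}, {b, c} × {40, 41, 42}, {a, b, c} × {40, 41, 42}}; |τ_{X×Y}| = 70.

Enumerate products U × V with U ∈ τ_X, V ∈ τ_Y (deduplicated):
  ∅ × ∅ = {} (∅)
  {a} × {40} = {(a,40)}
  {a} × {42} = {(a,42)}
  {b} × {40} = {(b,40)}
  {b} × {42} = {(b,42)}
  {a} × {40, 42} = {(a,40), (a,42)}
  {a, b} × {40} = {(a,40), (b,40)}
  {a, b} × {42} = {(a,42), (b,42)}
  {b} × {40, 42} = {(b,40), (b,42)}
  {b, c} × {40} = {(b,40), (c,40)}
  {b, c} × {42} = {(b,42), (c,42)}
  {a} × {40, 41, 42} = {(a,40), (a,41), (a,42)}
  {a, b, c} × {40} = {(a,40), (b,40), (c,40)}
  {a, b, c} × {42} = {(a,42), (b,42), (c,42)}
  {b} × {40, 41, 42} = {(b,40), (b,41), (b,42)}
  {a, b} × {40, 42} = {(a,40), (a,42), (b,40), (b,42)}
  {b, c} × {40, 42} = {(b,40), (b,42), (c,40), (c,42)}
  {a, b} × {40, 41, 42} = {(a,40), (a,41), (a,42), (b,40), (b,41), (b,42)}
  {a, b, c} × {40, 42} = {(a,40), (a,42), (b,40), (b,42), (c,40), (c,42)}
  {b, c} × {40, 41, 42} = {(b,40), (b,41), (b,42), (c,40), (c,41), (c,42)}
  {a, b, c} × {40, 41, 42} = {(a,40), (a,41), (a,42), (b,40), (b,41), (b,42), (c,40), (c,41), (c,42)}
These 21 distinct sets form the basis B.
Close under arbitrary unions to get τ_{X×Y}; counting gives |τ_{X×Y}| = 70.


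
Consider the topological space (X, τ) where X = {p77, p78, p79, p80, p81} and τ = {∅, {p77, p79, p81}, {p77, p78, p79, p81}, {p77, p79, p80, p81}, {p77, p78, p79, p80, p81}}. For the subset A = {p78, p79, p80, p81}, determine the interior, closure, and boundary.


int(A) = ∅, cl(A) = {p77, p78, p79, p80, p81}, ∂A = {p77, p78, p79, p80, p81}.

Closed sets in (X, τ) are complements of opens:
  closed(X, τ) = {∅, {p78}, {p80}, {p78, p80}, {p77, p78, p79, p80, p81}}.
int(A) = ⋃ {U ∈ τ : U ⊆ A}. Opens contained in A: ∅.
Taking the union of these: int(A) = ∅.
cl(A) = ⋂ {C closed : A ⊆ C}. Closed sets containing A: {p77, p78, p79, p80, p81}.
Intersecting these: cl(A) = {p77, p78, p79, p80, p81}.
∂A = cl(A) ∖ int(A) = {p77, p78, p79, p80, p81} ∖ ∅ = {p77, p78, p79, p80, p81}.


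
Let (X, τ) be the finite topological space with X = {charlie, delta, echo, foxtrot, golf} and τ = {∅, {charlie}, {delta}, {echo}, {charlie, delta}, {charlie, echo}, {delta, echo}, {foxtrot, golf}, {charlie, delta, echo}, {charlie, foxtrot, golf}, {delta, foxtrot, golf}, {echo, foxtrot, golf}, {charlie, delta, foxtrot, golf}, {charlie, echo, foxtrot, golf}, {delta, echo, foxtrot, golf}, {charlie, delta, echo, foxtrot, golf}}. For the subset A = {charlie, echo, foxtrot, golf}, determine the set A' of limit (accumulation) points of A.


A' = {foxtrot, golf}

For each x ∈ X, list the open sets U ∈ τ with x ∈ U, then check whether U ∩ (A ∖ {x}) ≠ ∅ for every such U.
  x = charlie: open {charlie} ∋ x has {charlie} ∩ (A ∖ {charlie}) = ∅, so x is NOT a limit point.
  x = delta: open {delta} ∋ x has {delta} ∩ (A ∖ {delta}) = ∅, so x is NOT a limit point.
  x = echo: open {echo} ∋ x has {echo} ∩ (A ∖ {echo}) = ∅, so x is NOT a limit point.
  x = foxtrot: opens ∋ x are {foxtrot, golf}, {charlie, foxtrot, golf}, {delta, foxtrot, golf}, {echo, foxtrot, golf}, {charlie, delta, foxtrot, golf}, {charlie, echo, foxtrot, golf}, {delta, echo, foxtrot, golf}, {charlie, delta, echo, foxtrot, golf}; each meets A ∖ {foxtrot}, so x IS a limit point.
  x = golf: opens ∋ x are {foxtrot, golf}, {charlie, foxtrot, golf}, {delta, foxtrot, golf}, {echo, foxtrot, golf}, {charlie, delta, foxtrot, golf}, {charlie, echo, foxtrot, golf}, {delta, echo, foxtrot, golf}, {charlie, delta, echo, foxtrot, golf}; each meets A ∖ {golf}, so x IS a limit point.
Collecting: A' = {foxtrot, golf}.


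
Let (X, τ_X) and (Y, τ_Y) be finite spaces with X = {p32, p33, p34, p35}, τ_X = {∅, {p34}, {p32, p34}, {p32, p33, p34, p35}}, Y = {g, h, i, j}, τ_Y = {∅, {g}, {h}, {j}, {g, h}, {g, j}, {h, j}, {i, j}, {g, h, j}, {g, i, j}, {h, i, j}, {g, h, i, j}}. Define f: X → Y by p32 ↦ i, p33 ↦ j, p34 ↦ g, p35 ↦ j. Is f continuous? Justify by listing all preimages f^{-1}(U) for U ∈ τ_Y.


f is NOT continuous.

Compute f^{-1}(U) for each U ∈ τ_Y:
  U = ∅: f^{-1}(U) = ∅ ∈ τ_X ✓.
  U = {g}: f^{-1}(U) = {p34} ∈ τ_X ✓.
  U = {h}: f^{-1}(U) = ∅ ∈ τ_X ✓.
  U = {j}: f^{-1}(U) = {p33, p35} ∉ τ_X ✗.
  U = {g, h}: f^{-1}(U) = {p34} ∈ τ_X ✓.
  U = {g, j}: f^{-1}(U) = {p33, p34, p35} ∉ τ_X ✗.
  U = {h, j}: f^{-1}(U) = {p33, p35} ∉ τ_X ✗.
  U = {i, j}: f^{-1}(U) = {p32, p33, p35} ∉ τ_X ✗.
  U = {g, h, j}: f^{-1}(U) = {p33, p34, p35} ∉ τ_X ✗.
  U = {g, i, j}: f^{-1}(U) = {p32, p33, p34, p35} ∈ τ_X ✓.
  U = {h, i, j}: f^{-1}(U) = {p32, p33, p35} ∉ τ_X ✗.
  U = {g, h, i, j}: f^{-1}(U) = {p32, p33, p34, p35} ∈ τ_X ✓.
Found U = {j} with f^{-1}(U) = {p33, p35} not in τ_X. Therefore f is NOT continuous.


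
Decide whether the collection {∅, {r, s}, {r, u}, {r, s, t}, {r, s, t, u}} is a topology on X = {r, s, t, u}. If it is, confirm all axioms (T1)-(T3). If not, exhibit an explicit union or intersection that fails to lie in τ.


τ is NOT a topology on X.

Axiom (T1): ∅ ∈ τ? Yes; X ∈ τ? Yes.
Axiom (T2/T3): check pairwise unions and intersections of members of τ.
Counterexample for (T3): {r, s} ∩ {r, u} = {r} ∉ τ. Therefore τ is NOT a topology.


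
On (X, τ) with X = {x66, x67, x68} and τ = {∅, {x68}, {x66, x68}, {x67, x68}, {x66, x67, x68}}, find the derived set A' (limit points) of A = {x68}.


A' = {x66, x67}

For each x ∈ X, list the open sets U ∈ τ with x ∈ U, then check whether U ∩ (A ∖ {x}) ≠ ∅ for every such U.
  x = x66: opens ∋ x are {x66, x68}, {x66, x67, x68}; each meets A ∖ {x66}, so x IS a limit point.
  x = x67: opens ∋ x are {x67, x68}, {x66, x67, x68}; each meets A ∖ {x67}, so x IS a limit point.
  x = x68: open {x68} ∋ x has {x68} ∩ (A ∖ {x68}) = ∅, so x is NOT a limit point.
Collecting: A' = {x66, x67}.


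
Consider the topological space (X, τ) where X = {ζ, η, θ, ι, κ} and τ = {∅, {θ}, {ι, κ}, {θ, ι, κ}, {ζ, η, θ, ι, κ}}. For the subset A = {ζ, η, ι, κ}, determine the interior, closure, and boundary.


int(A) = {ι, κ}, cl(A) = {ζ, η, ι, κ}, ∂A = {ζ, η}.

Closed sets in (X, τ) are complements of opens:
  closed(X, τ) = {∅, {ζ, η}, {ζ, η, θ}, {ζ, η, ι, κ}, {ζ, η, θ, ι, κ}}.
int(A) = ⋃ {U ∈ τ : U ⊆ A}. Opens contained in A: ∅, {ι, κ}.
Taking the union of these: int(A) = {ι, κ}.
cl(A) = ⋂ {C closed : A ⊆ C}. Closed sets containing A: {ζ, η, ι, κ}, {ζ, η, θ, ι, κ}.
Intersecting these: cl(A) = {ζ, η, ι, κ}.
∂A = cl(A) ∖ int(A) = {ζ, η, ι, κ} ∖ {ι, κ} = {ζ, η}.


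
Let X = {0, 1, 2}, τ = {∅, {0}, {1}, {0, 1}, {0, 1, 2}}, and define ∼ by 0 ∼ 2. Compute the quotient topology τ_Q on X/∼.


X/∼ = {[0=2], [1]}; |τ_Q| = 3.

Equivalence classes: [0=2], [1].
Quotient map π: X → X/∼ sends 0 ↦ [0=2], 1 ↦ [1], 2 ↦ [0=2].
For each subset V ⊆ X/∼, compute π^{-1}(V) ⊆ X and check whether π^{-1}(V) ∈ τ. V is open in τ_Q iff π^{-1}(V) ∈ τ.
  V = {}: π^{-1}(V) = ∅ ∈ τ ✓.
  V = {[0=2]}: π^{-1}(V) = {0, 2} ∉ τ ✗.
  V = {[1]}: π^{-1}(V) = {1} ∈ τ ✓.
  V = {[0=2], [1]}: π^{-1}(V) = {0, 1, 2} ∈ τ ✓.
Open sets in the quotient: τ_Q = {{}, {[1]}, {[0=2], [1]}} (3 elements).


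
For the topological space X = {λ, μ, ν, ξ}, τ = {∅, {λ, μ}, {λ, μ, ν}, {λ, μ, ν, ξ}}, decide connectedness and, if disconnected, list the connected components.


(X, τ) is connected.

Find clopen sets (U ∈ τ with X ∖ U ∈ τ):
  U = ∅, X ∖ U = {λ, μ, ν, ξ} — both open, so U is clopen.
  U = {λ, μ, ν, ξ}, X ∖ U = ∅ — both open, so U is clopen.
Only trivial clopens (∅ and X) exist, so (X, τ) is connected.
Compute connected components by grouping points that agree on all clopens:
  component: {λ, μ, ν, ξ}


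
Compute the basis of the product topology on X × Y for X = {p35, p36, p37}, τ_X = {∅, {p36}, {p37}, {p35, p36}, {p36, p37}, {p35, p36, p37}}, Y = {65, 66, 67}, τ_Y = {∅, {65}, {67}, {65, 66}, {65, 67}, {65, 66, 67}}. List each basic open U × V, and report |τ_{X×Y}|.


Basis B = {∅ × ∅, {p36} × {65}, {p36} × {67}, {p37} × {65}, {p37} × {67}, {p35, p36} × {65}, {p35, p36} × {67}, {p36} × {65, 66}, {p36} × {65, 67}, {p36, p37} × {65}, {p36, p37} × {67}, {p37} × {65, 66}, {p37} × {65, 67}, {p35, p36, p37} × {65}, {p35, p36, p37} × {67}, {p36} × {65, 66, 67}, {p37} × {65, 66, 67}, {p35, p36} × {65, 66}, {p35, p36} × {65, 67}, {p36, p37} × {65, 66}, {p36, p37} × {65, 67}, {p35, p36} × {65, 66, 67}, {p35, p36, p37} × {65, 66}, {p35, p36, p37} × {65, 67}, {p36, p37} × {65, 66, 67}, {p35, p36, p37} × {65, 66, 67}}; |τ_{X×Y}| = 108.

Enumerate products U × V with U ∈ τ_X, V ∈ τ_Y (deduplicated):
  ∅ × ∅ = {} (∅)
  {p36} × {65} = {(p36,65)}
  {p36} × {67} = {(p36,67)}
  {p37} × {65} = {(p37,65)}
  {p37} × {67} = {(p37,67)}
  {p35, p36} × {65} = {(p35,65), (p36,65)}
  {p35, p36} × {67} = {(p35,67), (p36,67)}
  {p36} × {65, 66} = {(p36,65), (p36,66)}
  {p36} × {65, 67} = {(p36,65), (p36,67)}
  {p36, p37} × {65} = {(p36,65), (p37,65)}
  {p36, p37} × {67} = {(p36,67), (p37,67)}
  {p37} × {65, 66} = {(p37,65), (p37,66)}
  {p37} × {65, 67} = {(p37,65), (p37,67)}
  {p35, p36, p37} × {65} = {(p35,65), (p36,65), (p37,65)}
  {p35, p36, p37} × {67} = {(p35,67), (p36,67), (p37,67)}
  {p36} × {65, 66, 67} = {(p36,65), (p36,66), (p36,67)}
  {p37} × {65, 66, 67} = {(p37,65), (p37,66), (p37,67)}
  {p35, p36} × {65, 66} = {(p35,65), (p35,66), (p36,65), (p36,66)}
  {p35, p36} × {65, 67} = {(p35,65), (p35,67), (p36,65), (p36,67)}
  {p36, p37} × {65, 66} = {(p36,65), (p36,66), (p37,65), (p37,66)}
  {p36, p37} × {65, 67} = {(p36,65), (p36,67), (p37,65), (p37,67)}
  {p35, p36} × {65, 66, 67} = {(p35,65), (p35,66), (p35,67), (p36,65), (p36,66), (p36,67)}
  {p35, p36, p37} × {65, 66} = {(p35,65), (p35,66), (p36,65), (p36,66), (p37,65), (p37,66)}
  {p35, p36, p37} × {65, 67} = {(p35,65), (p35,67), (p36,65), (p36,67), (p37,65), (p37,67)}
  {p36, p37} × {65, 66, 67} = {(p36,65), (p36,66), (p36,67), (p37,65), (p37,66), (p37,67)}
  {p35, p36, p37} × {65, 66, 67} = {(p35,65), (p35,66), (p35,67), (p36,65), (p36,66), (p36,67), (p37,65), (p37,66), (p37,67)}
These 26 distinct sets form the basis B.
Close under arbitrary unions to get τ_{X×Y}; counting gives |τ_{X×Y}| = 108.


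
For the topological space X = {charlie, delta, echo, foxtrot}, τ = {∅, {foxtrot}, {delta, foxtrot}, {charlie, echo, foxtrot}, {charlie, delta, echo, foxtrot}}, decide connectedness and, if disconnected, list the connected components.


(X, τ) is connected.

Find clopen sets (U ∈ τ with X ∖ U ∈ τ):
  U = ∅, X ∖ U = {charlie, delta, echo, foxtrot} — both open, so U is clopen.
  U = {charlie, delta, echo, foxtrot}, X ∖ U = ∅ — both open, so U is clopen.
Only trivial clopens (∅ and X) exist, so (X, τ) is connected.
Compute connected components by grouping points that agree on all clopens:
  component: {charlie, delta, echo, foxtrot}


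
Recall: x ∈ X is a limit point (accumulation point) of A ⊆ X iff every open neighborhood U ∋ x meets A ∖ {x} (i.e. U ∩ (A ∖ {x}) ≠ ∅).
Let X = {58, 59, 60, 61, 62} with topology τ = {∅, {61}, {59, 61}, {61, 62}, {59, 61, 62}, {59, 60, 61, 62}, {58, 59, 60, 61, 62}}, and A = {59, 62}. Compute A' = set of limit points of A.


A' = {58, 60}

For each x ∈ X, list the open sets U ∈ τ with x ∈ U, then check whether U ∩ (A ∖ {x}) ≠ ∅ for every such U.
  x = 58: opens ∋ x are {58, 59, 60, 61, 62}; each meets A ∖ {58}, so x IS a limit point.
  x = 59: open {59, 61} ∋ x has {59, 61} ∩ (A ∖ {59}) = ∅, so x is NOT a limit point.
  x = 60: opens ∋ x are {59, 60, 61, 62}, {58, 59, 60, 61, 62}; each meets A ∖ {60}, so x IS a limit point.
  x = 61: open {61} ∋ x has {61} ∩ (A ∖ {61}) = ∅, so x is NOT a limit point.
  x = 62: open {61, 62} ∋ x has {61, 62} ∩ (A ∖ {62}) = ∅, so x is NOT a limit point.
Collecting: A' = {58, 60}.


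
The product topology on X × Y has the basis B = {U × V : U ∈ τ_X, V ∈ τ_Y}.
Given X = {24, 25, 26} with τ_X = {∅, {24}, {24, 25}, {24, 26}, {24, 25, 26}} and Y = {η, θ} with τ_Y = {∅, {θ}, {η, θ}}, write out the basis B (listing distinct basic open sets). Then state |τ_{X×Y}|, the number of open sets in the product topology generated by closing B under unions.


Basis B = {∅ × ∅, {24} × {θ}, {24} × {η, θ}, {24, 25} × {θ}, {24, 26} × {θ}, {24, 25, 26} × {θ}, {24, 25} × {η, θ}, {24, 26} × {η, θ}, {24, 25, 26} × {η, θ}}; |τ_{X×Y}| = 14.

Enumerate products U × V with U ∈ τ_X, V ∈ τ_Y (deduplicated):
  ∅ × ∅ = {} (∅)
  {24} × {θ} = {(24,θ)}
  {24} × {η, θ} = {(24,η), (24,θ)}
  {24, 25} × {θ} = {(24,θ), (25,θ)}
  {24, 26} × {θ} = {(24,θ), (26,θ)}
  {24, 25, 26} × {θ} = {(24,θ), (25,θ), (26,θ)}
  {24, 25} × {η, θ} = {(24,η), (24,θ), (25,η), (25,θ)}
  {24, 26} × {η, θ} = {(24,η), (24,θ), (26,η), (26,θ)}
  {24, 25, 26} × {η, θ} = {(24,η), (24,θ), (25,η), (25,θ), (26,η), (26,θ)}
These 9 distinct sets form the basis B.
Close under arbitrary unions to get τ_{X×Y}; counting gives |τ_{X×Y}| = 14.


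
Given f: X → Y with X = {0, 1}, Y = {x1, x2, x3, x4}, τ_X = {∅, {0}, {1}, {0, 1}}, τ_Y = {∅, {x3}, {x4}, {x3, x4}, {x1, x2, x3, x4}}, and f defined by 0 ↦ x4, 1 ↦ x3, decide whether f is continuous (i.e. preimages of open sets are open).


f IS continuous.

Compute f^{-1}(U) for each U ∈ τ_Y:
  U = ∅: f^{-1}(U) = ∅ ∈ τ_X ✓.
  U = {x3}: f^{-1}(U) = {1} ∈ τ_X ✓.
  U = {x4}: f^{-1}(U) = {0} ∈ τ_X ✓.
  U = {x3, x4}: f^{-1}(U) = {0, 1} ∈ τ_X ✓.
  U = {x1, x2, x3, x4}: f^{-1}(U) = {0, 1} ∈ τ_X ✓.
Every preimage lies in τ_X, so f IS continuous.


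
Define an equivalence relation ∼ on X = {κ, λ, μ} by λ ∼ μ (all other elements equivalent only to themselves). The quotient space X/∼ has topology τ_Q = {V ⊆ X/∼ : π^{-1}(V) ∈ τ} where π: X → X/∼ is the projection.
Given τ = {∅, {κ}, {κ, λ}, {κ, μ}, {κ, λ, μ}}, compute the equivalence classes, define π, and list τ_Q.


X/∼ = {[κ], [λ=μ]}; |τ_Q| = 3.

Equivalence classes: [κ], [λ=μ].
Quotient map π: X → X/∼ sends κ ↦ [κ], λ ↦ [λ=μ], μ ↦ [λ=μ].
For each subset V ⊆ X/∼, compute π^{-1}(V) ⊆ X and check whether π^{-1}(V) ∈ τ. V is open in τ_Q iff π^{-1}(V) ∈ τ.
  V = {}: π^{-1}(V) = ∅ ∈ τ ✓.
  V = {[κ]}: π^{-1}(V) = {κ} ∈ τ ✓.
  V = {[λ=μ]}: π^{-1}(V) = {λ, μ} ∉ τ ✗.
  V = {[κ], [λ=μ]}: π^{-1}(V) = {κ, λ, μ} ∈ τ ✓.
Open sets in the quotient: τ_Q = {{}, {[κ]}, {[κ], [λ=μ]}} (3 elements).


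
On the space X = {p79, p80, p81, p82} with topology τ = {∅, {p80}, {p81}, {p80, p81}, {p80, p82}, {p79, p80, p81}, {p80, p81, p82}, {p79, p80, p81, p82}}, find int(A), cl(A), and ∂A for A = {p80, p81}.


int(A) = {p80, p81}, cl(A) = {p79, p80, p81, p82}, ∂A = {p79, p82}.

Closed sets in (X, τ) are complements of opens:
  closed(X, τ) = {∅, {p79}, {p82}, {p79, p81}, {p79, p82}, {p79, p80, p82}, {p79, p81, p82}, {p79, p80, p81, p82}}.
int(A) = ⋃ {U ∈ τ : U ⊆ A}. Opens contained in A: ∅, {p80}, {p81}, {p80, p81}.
Taking the union of these: int(A) = {p80, p81}.
cl(A) = ⋂ {C closed : A ⊆ C}. Closed sets containing A: {p79, p80, p81, p82}.
Intersecting these: cl(A) = {p79, p80, p81, p82}.
∂A = cl(A) ∖ int(A) = {p79, p80, p81, p82} ∖ {p80, p81} = {p79, p82}.


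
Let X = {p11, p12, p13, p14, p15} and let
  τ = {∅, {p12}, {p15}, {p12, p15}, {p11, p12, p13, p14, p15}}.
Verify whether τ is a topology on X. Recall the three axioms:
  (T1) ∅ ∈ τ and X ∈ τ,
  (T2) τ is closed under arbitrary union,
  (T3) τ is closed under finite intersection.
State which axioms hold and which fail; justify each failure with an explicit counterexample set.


τ IS a topology on X.

Axiom (T1): ∅ ∈ τ? Yes; X ∈ τ? Yes.
Axiom (T2/T3): check pairwise unions and intersections of members of τ.
All pairwise intersections and unions checked — each lies in τ. Therefore τ satisfies (T1), (T2), (T3): it IS a topology on X.


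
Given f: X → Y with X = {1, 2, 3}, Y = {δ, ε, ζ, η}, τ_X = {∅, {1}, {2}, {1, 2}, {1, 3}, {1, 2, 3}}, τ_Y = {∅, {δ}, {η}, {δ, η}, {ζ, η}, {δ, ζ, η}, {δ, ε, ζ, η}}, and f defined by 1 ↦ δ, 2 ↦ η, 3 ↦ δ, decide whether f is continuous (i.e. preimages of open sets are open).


f IS continuous.

Compute f^{-1}(U) for each U ∈ τ_Y:
  U = ∅: f^{-1}(U) = ∅ ∈ τ_X ✓.
  U = {δ}: f^{-1}(U) = {1, 3} ∈ τ_X ✓.
  U = {η}: f^{-1}(U) = {2} ∈ τ_X ✓.
  U = {δ, η}: f^{-1}(U) = {1, 2, 3} ∈ τ_X ✓.
  U = {ζ, η}: f^{-1}(U) = {2} ∈ τ_X ✓.
  U = {δ, ζ, η}: f^{-1}(U) = {1, 2, 3} ∈ τ_X ✓.
  U = {δ, ε, ζ, η}: f^{-1}(U) = {1, 2, 3} ∈ τ_X ✓.
Every preimage lies in τ_X, so f IS continuous.


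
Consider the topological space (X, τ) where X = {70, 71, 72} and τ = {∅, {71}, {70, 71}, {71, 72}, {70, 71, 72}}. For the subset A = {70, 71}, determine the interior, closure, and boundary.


int(A) = {70, 71}, cl(A) = {70, 71, 72}, ∂A = {72}.

Closed sets in (X, τ) are complements of opens:
  closed(X, τ) = {∅, {70}, {72}, {70, 72}, {70, 71, 72}}.
int(A) = ⋃ {U ∈ τ : U ⊆ A}. Opens contained in A: ∅, {71}, {70, 71}.
Taking the union of these: int(A) = {70, 71}.
cl(A) = ⋂ {C closed : A ⊆ C}. Closed sets containing A: {70, 71, 72}.
Intersecting these: cl(A) = {70, 71, 72}.
∂A = cl(A) ∖ int(A) = {70, 71, 72} ∖ {70, 71} = {72}.


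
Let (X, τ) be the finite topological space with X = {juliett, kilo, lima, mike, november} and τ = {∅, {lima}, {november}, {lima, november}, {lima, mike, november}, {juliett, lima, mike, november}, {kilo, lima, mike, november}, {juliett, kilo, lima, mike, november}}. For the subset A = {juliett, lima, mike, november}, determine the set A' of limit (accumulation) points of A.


A' = {juliett, kilo, mike}

For each x ∈ X, list the open sets U ∈ τ with x ∈ U, then check whether U ∩ (A ∖ {x}) ≠ ∅ for every such U.
  x = juliett: opens ∋ x are {juliett, lima, mike, november}, {juliett, kilo, lima, mike, november}; each meets A ∖ {juliett}, so x IS a limit point.
  x = kilo: opens ∋ x are {kilo, lima, mike, november}, {juliett, kilo, lima, mike, november}; each meets A ∖ {kilo}, so x IS a limit point.
  x = lima: open {lima} ∋ x has {lima} ∩ (A ∖ {lima}) = ∅, so x is NOT a limit point.
  x = mike: opens ∋ x are {lima, mike, november}, {juliett, lima, mike, november}, {kilo, lima, mike, november}, {juliett, kilo, lima, mike, november}; each meets A ∖ {mike}, so x IS a limit point.
  x = november: open {november} ∋ x has {november} ∩ (A ∖ {november}) = ∅, so x is NOT a limit point.
Collecting: A' = {juliett, kilo, mike}.


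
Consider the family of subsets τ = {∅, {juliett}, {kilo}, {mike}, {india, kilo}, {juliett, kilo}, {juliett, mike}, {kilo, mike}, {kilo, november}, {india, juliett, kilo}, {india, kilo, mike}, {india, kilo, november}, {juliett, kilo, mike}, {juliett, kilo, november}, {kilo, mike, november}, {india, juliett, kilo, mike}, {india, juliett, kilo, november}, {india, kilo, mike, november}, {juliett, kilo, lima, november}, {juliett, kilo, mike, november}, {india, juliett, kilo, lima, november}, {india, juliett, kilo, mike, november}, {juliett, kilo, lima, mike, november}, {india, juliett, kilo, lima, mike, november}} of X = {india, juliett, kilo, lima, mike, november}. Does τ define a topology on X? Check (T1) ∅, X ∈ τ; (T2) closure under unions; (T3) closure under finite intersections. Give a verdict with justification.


τ IS a topology on X.

Axiom (T1): ∅ ∈ τ? Yes; X ∈ τ? Yes.
Axiom (T2/T3): check pairwise unions and intersections of members of τ.
All pairwise intersections and unions checked — each lies in τ. Therefore τ satisfies (T1), (T2), (T3): it IS a topology on X.


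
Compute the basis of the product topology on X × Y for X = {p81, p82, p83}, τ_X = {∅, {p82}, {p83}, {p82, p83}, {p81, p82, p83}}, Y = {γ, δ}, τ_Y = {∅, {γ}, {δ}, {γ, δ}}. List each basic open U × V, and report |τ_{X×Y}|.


Basis B = {∅ × ∅, {p82} × {γ}, {p82} × {δ}, {p83} × {γ}, {p83} × {δ}, {p82} × {γ, δ}, {p82, p83} × {γ}, {p82, p83} × {δ}, {p83} × {γ, δ}, {p81, p82, p83} × {γ}, {p81, p82, p83} × {δ}, {p82, p83} × {γ, δ}, {p81, p82, p83} × {γ, δ}}; |τ_{X×Y}| = 25.

Enumerate products U × V with U ∈ τ_X, V ∈ τ_Y (deduplicated):
  ∅ × ∅ = {} (∅)
  {p82} × {γ} = {(p82,γ)}
  {p82} × {δ} = {(p82,δ)}
  {p83} × {γ} = {(p83,γ)}
  {p83} × {δ} = {(p83,δ)}
  {p82} × {γ, δ} = {(p82,γ), (p82,δ)}
  {p82, p83} × {γ} = {(p82,γ), (p83,γ)}
  {p82, p83} × {δ} = {(p82,δ), (p83,δ)}
  {p83} × {γ, δ} = {(p83,γ), (p83,δ)}
  {p81, p82, p83} × {γ} = {(p81,γ), (p82,γ), (p83,γ)}
  {p81, p82, p83} × {δ} = {(p81,δ), (p82,δ), (p83,δ)}
  {p82, p83} × {γ, δ} = {(p82,γ), (p82,δ), (p83,γ), (p83,δ)}
  {p81, p82, p83} × {γ, δ} = {(p81,γ), (p81,δ), (p82,γ), (p82,δ), (p83,γ), (p83,δ)}
These 13 distinct sets form the basis B.
Close under arbitrary unions to get τ_{X×Y}; counting gives |τ_{X×Y}| = 25.
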